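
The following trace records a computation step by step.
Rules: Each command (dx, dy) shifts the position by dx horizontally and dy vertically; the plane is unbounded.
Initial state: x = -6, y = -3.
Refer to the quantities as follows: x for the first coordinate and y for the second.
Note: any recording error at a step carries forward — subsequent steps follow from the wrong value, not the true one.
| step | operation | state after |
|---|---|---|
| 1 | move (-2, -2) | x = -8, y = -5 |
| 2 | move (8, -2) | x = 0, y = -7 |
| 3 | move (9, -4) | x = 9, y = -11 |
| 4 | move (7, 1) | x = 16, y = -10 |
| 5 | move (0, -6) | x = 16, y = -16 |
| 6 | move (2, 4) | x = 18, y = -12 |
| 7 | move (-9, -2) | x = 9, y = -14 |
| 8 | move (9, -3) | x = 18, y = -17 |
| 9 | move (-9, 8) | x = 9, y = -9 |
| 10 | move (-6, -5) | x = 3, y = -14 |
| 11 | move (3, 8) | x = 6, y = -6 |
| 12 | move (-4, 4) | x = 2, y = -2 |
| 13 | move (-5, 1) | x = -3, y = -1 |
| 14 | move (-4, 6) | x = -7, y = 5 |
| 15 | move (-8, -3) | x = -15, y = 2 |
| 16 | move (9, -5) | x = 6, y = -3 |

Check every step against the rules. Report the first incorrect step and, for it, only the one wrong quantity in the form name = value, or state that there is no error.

step 16, x = -6

Recomputing the run from the initial state:
step 1: x = -8, y = -5
step 2: x = 0, y = -7
step 3: x = 9, y = -11
step 4: x = 16, y = -10
step 5: x = 16, y = -16
step 6: x = 18, y = -12
step 7: x = 9, y = -14
step 8: x = 18, y = -17
step 9: x = 9, y = -9
step 10: x = 3, y = -14
step 11: x = 6, y = -6
step 12: x = 2, y = -2
step 13: x = -3, y = -1
step 14: x = -7, y = 5
step 15: x = -15, y = 2
step 16: x = -6, y = -3
The first disagreement with the trace is at step 16, where the value should be x = -6.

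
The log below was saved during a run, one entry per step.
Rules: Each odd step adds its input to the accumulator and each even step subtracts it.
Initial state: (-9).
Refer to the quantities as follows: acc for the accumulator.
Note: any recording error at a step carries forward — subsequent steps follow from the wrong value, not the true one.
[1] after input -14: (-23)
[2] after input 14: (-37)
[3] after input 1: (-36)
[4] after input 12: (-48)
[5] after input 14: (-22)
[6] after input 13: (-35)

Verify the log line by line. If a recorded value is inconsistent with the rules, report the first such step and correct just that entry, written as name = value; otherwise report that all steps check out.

step 5, acc = -34

step 1: acc = -9 + -14 = -23 -> checks out
step 2: acc = -23 - 14 = -37 -> verified
step 3: acc = -37 + 1 = -36 -> same as recorded
step 4: acc = -36 - 12 = -48 -> in agreement
step 5: acc = -48 + 14 = -34 -> the log disagrees here
First incorrect step: 5; the correct value is acc = -34.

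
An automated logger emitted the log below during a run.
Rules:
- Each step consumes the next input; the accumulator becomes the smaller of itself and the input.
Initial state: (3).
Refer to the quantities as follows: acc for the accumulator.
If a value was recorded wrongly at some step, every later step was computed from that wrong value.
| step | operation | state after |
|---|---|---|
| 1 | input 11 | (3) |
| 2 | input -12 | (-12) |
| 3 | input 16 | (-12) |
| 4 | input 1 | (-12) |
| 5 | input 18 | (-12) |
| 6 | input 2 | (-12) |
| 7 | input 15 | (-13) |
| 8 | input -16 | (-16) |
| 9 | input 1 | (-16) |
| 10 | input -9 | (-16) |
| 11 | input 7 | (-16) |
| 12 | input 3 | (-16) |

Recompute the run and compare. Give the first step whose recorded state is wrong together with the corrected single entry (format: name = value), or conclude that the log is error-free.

1. acc = min(3, 11) = 3 (same as recorded)
2. acc = min(3, -12) = -12 (in agreement)
3. acc = min(-12, 16) = -12 (matches)
4. acc = min(-12, 1) = -12 (verified)
5. acc = min(-12, 18) = -12 (same as recorded)
6. acc = min(-12, 2) = -12 (in agreement)
7. acc = min(-12, 15) = -12 (a discrepancy with the log)
That makes step 7 the first incorrect line — acc = -12 is what it should show.

step 7, acc = -12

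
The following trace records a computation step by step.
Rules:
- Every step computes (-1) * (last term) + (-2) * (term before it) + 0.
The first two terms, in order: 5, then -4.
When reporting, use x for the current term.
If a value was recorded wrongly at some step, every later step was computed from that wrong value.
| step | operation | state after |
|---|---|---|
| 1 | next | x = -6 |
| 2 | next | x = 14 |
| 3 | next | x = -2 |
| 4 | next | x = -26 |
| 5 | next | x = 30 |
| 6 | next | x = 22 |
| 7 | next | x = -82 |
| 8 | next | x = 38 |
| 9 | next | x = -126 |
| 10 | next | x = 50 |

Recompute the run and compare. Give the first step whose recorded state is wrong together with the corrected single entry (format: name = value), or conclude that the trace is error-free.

step 9, x = 126

Recomputing the run from the initial state:
step 1: x = -6
step 2: x = 14
step 3: x = -2
step 4: x = -26
step 5: x = 30
step 6: x = 22
step 7: x = -82
step 8: x = 38
step 9: x = 126
step 10: x = -202
The first disagreement with the trace is at step 9, where the value should be x = 126.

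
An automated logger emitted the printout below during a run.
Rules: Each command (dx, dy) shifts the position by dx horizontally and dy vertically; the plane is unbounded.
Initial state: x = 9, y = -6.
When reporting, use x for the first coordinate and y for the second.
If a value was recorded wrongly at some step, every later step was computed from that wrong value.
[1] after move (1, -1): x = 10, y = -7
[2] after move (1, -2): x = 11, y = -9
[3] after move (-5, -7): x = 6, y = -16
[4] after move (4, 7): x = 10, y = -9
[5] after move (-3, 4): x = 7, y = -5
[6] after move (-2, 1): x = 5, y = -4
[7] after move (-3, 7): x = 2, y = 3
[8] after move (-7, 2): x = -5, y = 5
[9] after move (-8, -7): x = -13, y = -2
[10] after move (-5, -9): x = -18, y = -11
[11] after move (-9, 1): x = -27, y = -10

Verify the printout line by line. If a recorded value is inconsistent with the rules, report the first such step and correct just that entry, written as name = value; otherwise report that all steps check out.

no error

Recomputing the run from the initial state:
step 1: x = 10, y = -7
step 2: x = 11, y = -9
step 3: x = 6, y = -16
step 4: x = 10, y = -9
step 5: x = 7, y = -5
step 6: x = 5, y = -4
step 7: x = 2, y = 3
step 8: x = -5, y = 5
step 9: x = -13, y = -2
step 10: x = -18, y = -11
step 11: x = -27, y = -10
This matches the printout at every step.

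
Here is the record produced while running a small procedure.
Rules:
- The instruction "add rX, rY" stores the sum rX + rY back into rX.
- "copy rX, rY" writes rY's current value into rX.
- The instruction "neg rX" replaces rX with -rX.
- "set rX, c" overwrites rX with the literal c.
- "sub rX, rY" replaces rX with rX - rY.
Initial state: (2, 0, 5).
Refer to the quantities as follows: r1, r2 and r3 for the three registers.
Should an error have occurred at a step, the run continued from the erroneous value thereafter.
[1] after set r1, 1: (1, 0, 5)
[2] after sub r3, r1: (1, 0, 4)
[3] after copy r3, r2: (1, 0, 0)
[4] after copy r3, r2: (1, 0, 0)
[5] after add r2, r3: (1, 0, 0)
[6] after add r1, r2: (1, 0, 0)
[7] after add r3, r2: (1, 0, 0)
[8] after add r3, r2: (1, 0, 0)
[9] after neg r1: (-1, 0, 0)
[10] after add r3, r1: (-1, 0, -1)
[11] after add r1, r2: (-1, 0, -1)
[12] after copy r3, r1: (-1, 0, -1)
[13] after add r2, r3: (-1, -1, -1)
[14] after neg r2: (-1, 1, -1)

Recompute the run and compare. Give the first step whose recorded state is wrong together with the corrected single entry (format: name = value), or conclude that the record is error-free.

no error

1. r1 = 1 (in agreement)
2. r3 = 5 - 1 = 4 (agrees with the record)
3. r3 = 0 (verified)
4. r3 = 0 (consistent with the record)
5. r2 = 0 + 0 = 0 (exactly as logged)
6. r1 = 1 + 0 = 1 (checks out)
7. r3 = 0 + 0 = 0 (checks out)
8. r3 = 0 + 0 = 0 (verified)
9. r1 = -(1) = -1 (verified)
10. r3 = 0 + -1 = -1 (confirmed correct)
11. r1 = -1 + 0 = -1 (no discrepancy)
12. r3 = -1 (verified)
13. r2 = 0 + -1 = -1 (no discrepancy)
14. r2 = -(-1) = 1 (same as recorded)
Each recorded entry agrees with the recomputation.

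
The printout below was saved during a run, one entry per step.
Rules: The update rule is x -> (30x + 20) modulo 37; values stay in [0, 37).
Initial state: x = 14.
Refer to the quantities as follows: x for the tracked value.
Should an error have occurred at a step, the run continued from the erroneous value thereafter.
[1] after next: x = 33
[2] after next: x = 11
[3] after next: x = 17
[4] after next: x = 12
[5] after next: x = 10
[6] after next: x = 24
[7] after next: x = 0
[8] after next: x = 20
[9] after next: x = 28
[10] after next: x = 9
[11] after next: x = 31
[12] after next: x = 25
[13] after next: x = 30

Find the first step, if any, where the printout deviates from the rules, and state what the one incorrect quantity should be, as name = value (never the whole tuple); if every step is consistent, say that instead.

Recomputing the run from the initial state:
step 1: x = 33
step 2: x = 11
step 3: x = 17
step 4: x = 12
step 5: x = 10
step 6: x = 24
step 7: x = 0
step 8: x = 20
step 9: x = 28
step 10: x = 9
step 11: x = 31
step 12: x = 25
step 13: x = 30
This matches the printout at every step.

no error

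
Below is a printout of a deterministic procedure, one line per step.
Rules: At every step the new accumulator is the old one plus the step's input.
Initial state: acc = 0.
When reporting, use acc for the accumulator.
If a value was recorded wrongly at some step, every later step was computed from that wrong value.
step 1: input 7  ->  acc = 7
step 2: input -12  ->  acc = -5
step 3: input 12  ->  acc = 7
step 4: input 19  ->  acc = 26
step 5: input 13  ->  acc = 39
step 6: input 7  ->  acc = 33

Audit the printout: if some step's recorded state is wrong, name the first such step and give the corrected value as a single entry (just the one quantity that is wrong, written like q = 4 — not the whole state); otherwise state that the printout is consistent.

1. acc = 0 + 7 = 7 (consistent with the printout)
2. acc = 7 + -12 = -5 (matches)
3. acc = -5 + 12 = 7 (checks out)
4. acc = 7 + 19 = 26 (same as recorded)
5. acc = 26 + 13 = 39 (consistent with the printout)
6. acc = 39 + 7 = 46 (the printout has a different value)
The earliest wrong entry is at step 6: it should read acc = 46.

step 6, acc = 46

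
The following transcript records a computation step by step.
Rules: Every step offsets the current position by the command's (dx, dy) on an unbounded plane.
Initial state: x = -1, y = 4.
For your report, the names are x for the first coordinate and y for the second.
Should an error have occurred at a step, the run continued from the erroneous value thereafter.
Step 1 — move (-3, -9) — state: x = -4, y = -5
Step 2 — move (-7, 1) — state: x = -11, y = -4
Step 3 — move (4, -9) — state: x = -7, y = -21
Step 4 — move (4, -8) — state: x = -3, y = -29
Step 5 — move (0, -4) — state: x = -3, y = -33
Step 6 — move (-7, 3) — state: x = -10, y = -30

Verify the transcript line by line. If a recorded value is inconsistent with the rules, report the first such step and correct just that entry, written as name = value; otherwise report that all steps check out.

step 1: x = -1 + (-3) = -4, y = 4 + (-9) = -5 -> no discrepancy
step 2: x = -4 + (-7) = -11, y = -5 + (1) = -4 -> consistent with the transcript
step 3: x = -11 + (4) = -7, y = -4 + (-9) = -13 -> a discrepancy with the transcript
Step 3 is the first one off; corrected, y = -13.

step 3, y = -13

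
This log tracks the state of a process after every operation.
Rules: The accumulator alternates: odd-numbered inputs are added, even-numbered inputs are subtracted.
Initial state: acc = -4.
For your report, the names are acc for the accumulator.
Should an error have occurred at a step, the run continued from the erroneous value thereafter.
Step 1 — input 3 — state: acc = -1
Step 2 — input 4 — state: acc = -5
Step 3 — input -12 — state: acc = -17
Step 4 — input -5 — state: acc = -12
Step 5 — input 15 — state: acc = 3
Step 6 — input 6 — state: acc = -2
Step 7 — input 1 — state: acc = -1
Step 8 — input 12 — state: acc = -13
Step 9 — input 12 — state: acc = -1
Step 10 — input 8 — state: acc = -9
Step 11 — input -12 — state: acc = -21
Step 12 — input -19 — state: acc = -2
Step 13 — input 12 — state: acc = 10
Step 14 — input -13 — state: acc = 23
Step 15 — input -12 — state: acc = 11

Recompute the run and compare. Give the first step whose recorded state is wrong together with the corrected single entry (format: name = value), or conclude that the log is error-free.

Recomputing the run from the initial state:
step 1: acc = -1
step 2: acc = -5
step 3: acc = -17
step 4: acc = -12
step 5: acc = 3
step 6: acc = -3
step 7: acc = -2
step 8: acc = -14
step 9: acc = -2
step 10: acc = -10
step 11: acc = -22
step 12: acc = -3
step 13: acc = 9
step 14: acc = 22
step 15: acc = 10
The first disagreement with the log is at step 6, where the value should be acc = -3.

step 6, acc = -3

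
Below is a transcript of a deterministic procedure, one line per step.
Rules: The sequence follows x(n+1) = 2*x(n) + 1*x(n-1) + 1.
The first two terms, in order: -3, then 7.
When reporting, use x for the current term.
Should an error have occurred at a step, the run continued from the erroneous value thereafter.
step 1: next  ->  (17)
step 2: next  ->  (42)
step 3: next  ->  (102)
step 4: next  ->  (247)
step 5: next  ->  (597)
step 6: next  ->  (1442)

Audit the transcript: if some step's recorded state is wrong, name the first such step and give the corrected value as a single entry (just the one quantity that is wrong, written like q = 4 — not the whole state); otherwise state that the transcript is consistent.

step 1, x = 12

Step 1: x = 2*(7) + (1)*(-3) + (1) = 12 — not what was recorded.
Conclusion: step 1 carries the first error; the entry should be x = 12.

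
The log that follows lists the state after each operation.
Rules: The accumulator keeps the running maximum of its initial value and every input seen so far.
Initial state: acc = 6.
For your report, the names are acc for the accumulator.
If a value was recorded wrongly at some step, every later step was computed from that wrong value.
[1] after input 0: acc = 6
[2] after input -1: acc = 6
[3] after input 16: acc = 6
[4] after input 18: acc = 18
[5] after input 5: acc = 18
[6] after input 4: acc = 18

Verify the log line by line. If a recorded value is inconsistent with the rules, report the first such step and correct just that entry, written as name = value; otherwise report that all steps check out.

step 3, acc = 16

Recomputing the run from the initial state:
step 1: acc = 6
step 2: acc = 6
step 3: acc = 16
step 4: acc = 18
step 5: acc = 18
step 6: acc = 18
The first disagreement with the log is at step 3, where the value should be acc = 16.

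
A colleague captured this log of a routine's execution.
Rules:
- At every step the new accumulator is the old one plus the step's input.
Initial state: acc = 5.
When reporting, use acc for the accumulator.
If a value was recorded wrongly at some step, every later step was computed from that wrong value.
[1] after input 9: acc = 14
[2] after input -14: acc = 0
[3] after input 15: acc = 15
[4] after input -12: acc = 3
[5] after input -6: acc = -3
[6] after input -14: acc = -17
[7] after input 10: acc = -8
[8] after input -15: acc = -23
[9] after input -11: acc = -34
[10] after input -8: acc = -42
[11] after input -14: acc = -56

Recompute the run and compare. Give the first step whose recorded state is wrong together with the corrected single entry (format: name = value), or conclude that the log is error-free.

step 7, acc = -7

Recomputing the run from the initial state:
step 1: acc = 14
step 2: acc = 0
step 3: acc = 15
step 4: acc = 3
step 5: acc = -3
step 6: acc = -17
step 7: acc = -7
step 8: acc = -22
step 9: acc = -33
step 10: acc = -41
step 11: acc = -55
The first disagreement with the log is at step 7, where the value should be acc = -7.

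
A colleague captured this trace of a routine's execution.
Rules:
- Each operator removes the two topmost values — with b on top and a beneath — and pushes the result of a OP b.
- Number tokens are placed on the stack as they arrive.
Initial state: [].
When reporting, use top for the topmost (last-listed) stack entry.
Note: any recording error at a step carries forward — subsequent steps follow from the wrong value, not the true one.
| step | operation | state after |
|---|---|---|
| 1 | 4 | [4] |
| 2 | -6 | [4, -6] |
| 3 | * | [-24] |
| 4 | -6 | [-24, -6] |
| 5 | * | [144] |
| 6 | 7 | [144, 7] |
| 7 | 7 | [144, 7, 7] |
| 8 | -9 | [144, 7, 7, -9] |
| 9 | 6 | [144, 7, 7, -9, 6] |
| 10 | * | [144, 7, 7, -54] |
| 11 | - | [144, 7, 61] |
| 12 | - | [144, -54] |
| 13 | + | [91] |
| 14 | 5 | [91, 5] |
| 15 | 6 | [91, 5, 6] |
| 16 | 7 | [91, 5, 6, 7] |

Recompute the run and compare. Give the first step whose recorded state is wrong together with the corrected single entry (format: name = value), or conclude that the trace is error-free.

step 13, top = 90

step 1: push 4: top = 4 -> in agreement
step 2: push -6: top = -6 -> agrees with the trace
step 3: 4 * -6 = -24 -> same as recorded
step 4: push -6: top = -6 -> same as recorded
step 5: -24 * -6 = 144 -> matches
step 6: push 7: top = 7 -> verified
step 7: push 7: top = 7 -> no discrepancy
step 8: push -9: top = -9 -> verified
step 9: push 6: top = 6 -> consistent with the trace
step 10: -9 * 6 = -54 -> no discrepancy
step 11: 7 - -54 = 61 -> in agreement
step 12: 7 - 61 = -54 -> agrees with the trace
step 13: 144 + -54 = 90 -> first mismatch against the trace
Conclusion: step 13 carries the first error; the entry should be top = 90.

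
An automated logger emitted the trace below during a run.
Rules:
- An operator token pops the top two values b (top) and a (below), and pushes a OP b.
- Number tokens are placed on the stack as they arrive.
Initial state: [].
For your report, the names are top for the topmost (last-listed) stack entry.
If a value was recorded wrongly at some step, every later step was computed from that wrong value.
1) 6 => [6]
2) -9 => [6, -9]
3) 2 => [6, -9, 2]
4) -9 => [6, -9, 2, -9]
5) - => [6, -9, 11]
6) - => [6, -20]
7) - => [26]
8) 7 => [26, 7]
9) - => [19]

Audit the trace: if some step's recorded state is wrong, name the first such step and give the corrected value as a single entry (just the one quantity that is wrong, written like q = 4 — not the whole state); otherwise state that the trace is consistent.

Recomputing the run from the initial state:
step 1: [6]
step 2: [6, -9]
step 3: [6, -9, 2]
step 4: [6, -9, 2, -9]
step 5: [6, -9, 11]
step 6: [6, -20]
step 7: [26]
step 8: [26, 7]
step 9: [19]
This matches the trace at every step.

no error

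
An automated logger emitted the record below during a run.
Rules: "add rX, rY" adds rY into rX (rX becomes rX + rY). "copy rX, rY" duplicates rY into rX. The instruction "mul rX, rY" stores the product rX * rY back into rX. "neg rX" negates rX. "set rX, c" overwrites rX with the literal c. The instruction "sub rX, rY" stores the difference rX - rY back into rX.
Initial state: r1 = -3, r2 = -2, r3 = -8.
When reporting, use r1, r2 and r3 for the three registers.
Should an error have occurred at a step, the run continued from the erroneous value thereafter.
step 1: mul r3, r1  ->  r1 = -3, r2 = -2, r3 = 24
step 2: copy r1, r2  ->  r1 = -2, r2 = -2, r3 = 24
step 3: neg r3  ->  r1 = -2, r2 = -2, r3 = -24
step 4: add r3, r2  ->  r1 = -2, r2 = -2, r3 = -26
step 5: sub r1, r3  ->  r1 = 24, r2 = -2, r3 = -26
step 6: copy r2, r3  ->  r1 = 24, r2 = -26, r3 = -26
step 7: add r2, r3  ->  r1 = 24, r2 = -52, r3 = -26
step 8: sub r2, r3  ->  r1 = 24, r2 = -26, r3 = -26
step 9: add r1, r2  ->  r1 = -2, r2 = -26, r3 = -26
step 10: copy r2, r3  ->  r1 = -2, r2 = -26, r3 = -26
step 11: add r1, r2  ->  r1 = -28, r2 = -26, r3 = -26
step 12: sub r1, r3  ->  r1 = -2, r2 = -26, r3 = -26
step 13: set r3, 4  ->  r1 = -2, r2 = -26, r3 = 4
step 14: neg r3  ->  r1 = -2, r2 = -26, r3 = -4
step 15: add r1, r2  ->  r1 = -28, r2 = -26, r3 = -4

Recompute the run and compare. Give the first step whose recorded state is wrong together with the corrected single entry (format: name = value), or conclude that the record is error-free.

Recomputing the run from the initial state:
step 1: r1 = -3, r2 = -2, r3 = 24
step 2: r1 = -2, r2 = -2, r3 = 24
step 3: r1 = -2, r2 = -2, r3 = -24
step 4: r1 = -2, r2 = -2, r3 = -26
step 5: r1 = 24, r2 = -2, r3 = -26
step 6: r1 = 24, r2 = -26, r3 = -26
step 7: r1 = 24, r2 = -52, r3 = -26
step 8: r1 = 24, r2 = -26, r3 = -26
step 9: r1 = -2, r2 = -26, r3 = -26
step 10: r1 = -2, r2 = -26, r3 = -26
step 11: r1 = -28, r2 = -26, r3 = -26
step 12: r1 = -2, r2 = -26, r3 = -26
step 13: r1 = -2, r2 = -26, r3 = 4
step 14: r1 = -2, r2 = -26, r3 = -4
step 15: r1 = -28, r2 = -26, r3 = -4
This matches the record at every step.

no error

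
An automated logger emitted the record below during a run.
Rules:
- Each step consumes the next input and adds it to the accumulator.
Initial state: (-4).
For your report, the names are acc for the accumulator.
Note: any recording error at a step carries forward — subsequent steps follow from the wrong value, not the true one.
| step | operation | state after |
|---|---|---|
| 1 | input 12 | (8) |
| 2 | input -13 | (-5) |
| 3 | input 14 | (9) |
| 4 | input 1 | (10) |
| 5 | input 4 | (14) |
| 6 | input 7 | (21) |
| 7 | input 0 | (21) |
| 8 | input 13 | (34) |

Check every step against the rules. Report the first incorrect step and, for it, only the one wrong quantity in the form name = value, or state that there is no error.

Recomputing the run from the initial state:
step 1: acc = 8
step 2: acc = -5
step 3: acc = 9
step 4: acc = 10
step 5: acc = 14
step 6: acc = 21
step 7: acc = 21
step 8: acc = 34
This matches the record at every step.

no error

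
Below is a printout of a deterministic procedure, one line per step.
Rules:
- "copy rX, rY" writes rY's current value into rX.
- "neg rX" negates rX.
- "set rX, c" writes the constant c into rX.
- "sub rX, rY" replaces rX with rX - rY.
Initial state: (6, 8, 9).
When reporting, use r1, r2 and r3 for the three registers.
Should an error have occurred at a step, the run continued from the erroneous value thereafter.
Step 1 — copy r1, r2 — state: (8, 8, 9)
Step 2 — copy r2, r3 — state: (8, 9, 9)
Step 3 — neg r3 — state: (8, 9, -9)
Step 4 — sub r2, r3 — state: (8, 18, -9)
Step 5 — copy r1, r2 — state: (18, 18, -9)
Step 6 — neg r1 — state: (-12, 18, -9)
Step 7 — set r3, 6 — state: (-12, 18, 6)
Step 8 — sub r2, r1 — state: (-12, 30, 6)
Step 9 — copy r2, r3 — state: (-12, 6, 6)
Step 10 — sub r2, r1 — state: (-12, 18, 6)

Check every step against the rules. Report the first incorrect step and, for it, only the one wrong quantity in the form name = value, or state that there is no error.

step 6, r1 = -18

Step 1: r1 = 8 — same as recorded.
Step 2: r2 = 9 — confirmed correct.
Step 3: r3 = -(9) = -9 — agrees with the printout.
Step 4: r2 = 9 - -9 = 18 — consistent with the printout.
Step 5: r1 = 18 — in agreement.
Step 6: r1 = -(18) = -18 — the entry is off here.
Conclusion: step 6 carries the first error; the entry should be r1 = -18.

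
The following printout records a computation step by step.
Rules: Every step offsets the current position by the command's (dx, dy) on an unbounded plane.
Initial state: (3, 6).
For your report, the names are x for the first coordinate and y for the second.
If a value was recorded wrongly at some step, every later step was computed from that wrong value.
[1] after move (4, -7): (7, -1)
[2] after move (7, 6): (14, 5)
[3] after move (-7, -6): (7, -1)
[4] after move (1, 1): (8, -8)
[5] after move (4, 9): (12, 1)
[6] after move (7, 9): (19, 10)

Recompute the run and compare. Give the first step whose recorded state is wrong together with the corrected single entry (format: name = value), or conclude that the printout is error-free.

step 4, y = 0

Recomputing the run from the initial state:
step 1: x = 7, y = -1
step 2: x = 14, y = 5
step 3: x = 7, y = -1
step 4: x = 8, y = 0
step 5: x = 12, y = 9
step 6: x = 19, y = 18
The first disagreement with the printout is at step 4, where the value should be y = 0.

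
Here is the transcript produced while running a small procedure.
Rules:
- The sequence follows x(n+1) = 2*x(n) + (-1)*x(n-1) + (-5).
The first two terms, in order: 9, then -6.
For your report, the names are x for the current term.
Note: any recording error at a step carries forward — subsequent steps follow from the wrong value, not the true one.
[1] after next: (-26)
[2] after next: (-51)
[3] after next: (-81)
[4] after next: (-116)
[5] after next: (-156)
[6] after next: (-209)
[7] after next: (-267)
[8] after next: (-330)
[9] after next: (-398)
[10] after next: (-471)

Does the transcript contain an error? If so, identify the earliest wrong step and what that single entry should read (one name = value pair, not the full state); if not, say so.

step 6, x = -201

Step 1: x = 2*(-6) + (-1)*(9) + (-5) = -26 — same as recorded.
Step 2: x = 2*(-26) + (-1)*(-6) + (-5) = -51 — agrees with the transcript.
Step 3: x = 2*(-51) + (-1)*(-26) + (-5) = -81 — confirmed correct.
Step 4: x = 2*(-81) + (-1)*(-51) + (-5) = -116 — no discrepancy.
Step 5: x = 2*(-116) + (-1)*(-81) + (-5) = -156 — exactly as logged.
Step 6: x = 2*(-156) + (-1)*(-116) + (-5) = -201 — first mismatch against the transcript.
First incorrect step: 6; the correct value is x = -201.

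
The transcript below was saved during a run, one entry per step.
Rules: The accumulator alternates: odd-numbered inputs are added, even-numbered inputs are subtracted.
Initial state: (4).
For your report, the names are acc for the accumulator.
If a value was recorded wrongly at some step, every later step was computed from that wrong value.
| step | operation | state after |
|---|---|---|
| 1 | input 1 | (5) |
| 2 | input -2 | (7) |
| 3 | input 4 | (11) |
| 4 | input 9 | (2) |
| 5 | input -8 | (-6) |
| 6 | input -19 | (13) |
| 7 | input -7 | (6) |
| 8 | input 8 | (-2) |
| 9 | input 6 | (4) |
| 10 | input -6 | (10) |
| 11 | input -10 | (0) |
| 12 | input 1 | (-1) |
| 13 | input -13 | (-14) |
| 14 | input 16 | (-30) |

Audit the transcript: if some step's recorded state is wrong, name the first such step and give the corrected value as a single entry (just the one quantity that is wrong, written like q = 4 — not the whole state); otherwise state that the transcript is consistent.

no error

Recomputing the run from the initial state:
step 1: acc = 5
step 2: acc = 7
step 3: acc = 11
step 4: acc = 2
step 5: acc = -6
step 6: acc = 13
step 7: acc = 6
step 8: acc = -2
step 9: acc = 4
step 10: acc = 10
step 11: acc = 0
step 12: acc = -1
step 13: acc = -14
step 14: acc = -30
This matches the transcript at every step.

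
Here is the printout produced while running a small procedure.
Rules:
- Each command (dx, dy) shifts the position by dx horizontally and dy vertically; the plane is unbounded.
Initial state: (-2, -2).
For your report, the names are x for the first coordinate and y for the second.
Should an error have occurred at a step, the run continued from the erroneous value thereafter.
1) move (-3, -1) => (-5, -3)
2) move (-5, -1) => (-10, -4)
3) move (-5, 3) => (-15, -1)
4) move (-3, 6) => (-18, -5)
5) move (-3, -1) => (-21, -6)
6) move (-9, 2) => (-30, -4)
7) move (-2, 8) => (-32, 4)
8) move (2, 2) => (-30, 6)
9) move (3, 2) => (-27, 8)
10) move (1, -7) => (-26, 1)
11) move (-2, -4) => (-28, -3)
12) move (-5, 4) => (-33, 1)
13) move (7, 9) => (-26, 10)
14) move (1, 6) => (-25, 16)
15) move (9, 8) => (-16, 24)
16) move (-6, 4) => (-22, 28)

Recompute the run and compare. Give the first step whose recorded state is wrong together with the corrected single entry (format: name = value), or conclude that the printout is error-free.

step 4, y = 5

Step 1: x = -2 + (-3) = -5, y = -2 + (-1) = -3 — in agreement.
Step 2: x = -5 + (-5) = -10, y = -3 + (-1) = -4 — no discrepancy.
Step 3: x = -10 + (-5) = -15, y = -4 + (3) = -1 — exactly as logged.
Step 4: x = -15 + (-3) = -18, y = -1 + (6) = 5 — this is not what the printout shows.
Step 4 is the first one off; corrected, y = 5.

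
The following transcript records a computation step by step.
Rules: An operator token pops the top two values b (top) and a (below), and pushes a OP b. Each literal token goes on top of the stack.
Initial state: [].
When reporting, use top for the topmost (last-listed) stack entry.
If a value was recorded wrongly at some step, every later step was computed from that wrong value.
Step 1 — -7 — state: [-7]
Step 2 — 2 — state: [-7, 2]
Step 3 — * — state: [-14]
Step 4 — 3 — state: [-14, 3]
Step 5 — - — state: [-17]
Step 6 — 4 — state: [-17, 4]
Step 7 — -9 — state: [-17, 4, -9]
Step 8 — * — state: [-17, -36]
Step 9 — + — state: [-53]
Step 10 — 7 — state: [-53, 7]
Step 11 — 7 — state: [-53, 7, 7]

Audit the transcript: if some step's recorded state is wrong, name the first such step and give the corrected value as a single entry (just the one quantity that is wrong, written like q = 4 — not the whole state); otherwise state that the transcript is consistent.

no error

Step 1: push -7: top = -7 — exactly as logged.
Step 2: push 2: top = 2 — no discrepancy.
Step 3: -7 * 2 = -14 — exactly as logged.
Step 4: push 3: top = 3 — checks out.
Step 5: -14 - 3 = -17 — in agreement.
Step 6: push 4: top = 4 — consistent with the transcript.
Step 7: push -9: top = -9 — matches.
Step 8: 4 * -9 = -36 — same as recorded.
Step 9: -17 + -36 = -53 — consistent with the transcript.
Step 10: push 7: top = 7 — confirmed correct.
Step 11: push 7: top = 7 — matches.
Nothing is out of place; the run is error-free.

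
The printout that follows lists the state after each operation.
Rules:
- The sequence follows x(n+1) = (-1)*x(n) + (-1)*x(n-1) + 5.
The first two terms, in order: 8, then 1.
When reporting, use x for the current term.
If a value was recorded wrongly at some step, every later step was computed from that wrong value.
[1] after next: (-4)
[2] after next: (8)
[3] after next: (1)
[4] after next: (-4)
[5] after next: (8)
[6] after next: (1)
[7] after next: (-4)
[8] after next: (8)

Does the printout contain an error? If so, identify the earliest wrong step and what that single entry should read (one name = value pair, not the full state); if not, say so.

Recomputing the run from the initial state:
step 1: x = -4
step 2: x = 8
step 3: x = 1
step 4: x = -4
step 5: x = 8
step 6: x = 1
step 7: x = -4
step 8: x = 8
This matches the printout at every step.

no error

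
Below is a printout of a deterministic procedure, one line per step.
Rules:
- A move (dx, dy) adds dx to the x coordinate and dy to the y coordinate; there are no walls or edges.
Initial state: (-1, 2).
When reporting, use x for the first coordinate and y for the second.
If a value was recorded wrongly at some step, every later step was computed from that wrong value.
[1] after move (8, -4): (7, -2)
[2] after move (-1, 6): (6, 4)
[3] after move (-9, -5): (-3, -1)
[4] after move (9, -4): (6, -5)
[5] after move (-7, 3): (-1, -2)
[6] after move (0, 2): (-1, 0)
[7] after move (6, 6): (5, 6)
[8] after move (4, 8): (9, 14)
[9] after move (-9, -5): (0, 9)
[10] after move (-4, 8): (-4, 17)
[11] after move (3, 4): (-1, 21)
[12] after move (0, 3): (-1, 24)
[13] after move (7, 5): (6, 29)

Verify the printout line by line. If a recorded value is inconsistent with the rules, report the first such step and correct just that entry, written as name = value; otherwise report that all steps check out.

Recomputing the run from the initial state:
step 1: x = 7, y = -2
step 2: x = 6, y = 4
step 3: x = -3, y = -1
step 4: x = 6, y = -5
step 5: x = -1, y = -2
step 6: x = -1, y = 0
step 7: x = 5, y = 6
step 8: x = 9, y = 14
step 9: x = 0, y = 9
step 10: x = -4, y = 17
step 11: x = -1, y = 21
step 12: x = -1, y = 24
step 13: x = 6, y = 29
This matches the printout at every step.

no error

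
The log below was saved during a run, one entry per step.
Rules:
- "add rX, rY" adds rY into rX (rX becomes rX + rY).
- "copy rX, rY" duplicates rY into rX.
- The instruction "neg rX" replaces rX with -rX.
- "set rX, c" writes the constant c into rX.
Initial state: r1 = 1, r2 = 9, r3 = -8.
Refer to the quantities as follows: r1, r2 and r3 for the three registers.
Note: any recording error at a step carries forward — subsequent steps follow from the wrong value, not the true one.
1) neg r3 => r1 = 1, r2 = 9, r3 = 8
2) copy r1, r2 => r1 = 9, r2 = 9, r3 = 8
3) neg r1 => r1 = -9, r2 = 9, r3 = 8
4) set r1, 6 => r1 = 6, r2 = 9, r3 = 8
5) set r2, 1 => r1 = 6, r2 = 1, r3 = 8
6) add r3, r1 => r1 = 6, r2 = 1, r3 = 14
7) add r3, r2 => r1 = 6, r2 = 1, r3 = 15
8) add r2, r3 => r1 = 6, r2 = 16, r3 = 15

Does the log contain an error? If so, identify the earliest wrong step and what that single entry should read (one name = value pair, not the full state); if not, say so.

no error

Recomputing the run from the initial state:
step 1: r1 = 1, r2 = 9, r3 = 8
step 2: r1 = 9, r2 = 9, r3 = 8
step 3: r1 = -9, r2 = 9, r3 = 8
step 4: r1 = 6, r2 = 9, r3 = 8
step 5: r1 = 6, r2 = 1, r3 = 8
step 6: r1 = 6, r2 = 1, r3 = 14
step 7: r1 = 6, r2 = 1, r3 = 15
step 8: r1 = 6, r2 = 16, r3 = 15
This matches the log at every step.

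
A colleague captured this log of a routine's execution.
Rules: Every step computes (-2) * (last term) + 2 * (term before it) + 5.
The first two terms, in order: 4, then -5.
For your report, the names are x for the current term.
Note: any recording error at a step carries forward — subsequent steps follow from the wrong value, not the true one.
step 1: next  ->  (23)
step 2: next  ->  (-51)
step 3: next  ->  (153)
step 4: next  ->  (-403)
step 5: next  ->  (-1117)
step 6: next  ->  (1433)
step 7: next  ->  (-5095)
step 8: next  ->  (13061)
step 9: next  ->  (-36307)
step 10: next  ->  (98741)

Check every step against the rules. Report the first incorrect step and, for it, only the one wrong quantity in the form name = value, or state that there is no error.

step 5, x = 1117

1. x = -2*(-5) + (2)*(4) + (5) = 23 (exactly as logged)
2. x = -2*(23) + (2)*(-5) + (5) = -51 (checks out)
3. x = -2*(-51) + (2)*(23) + (5) = 153 (consistent with the log)
4. x = -2*(153) + (2)*(-51) + (5) = -403 (in agreement)
5. x = -2*(-403) + (2)*(153) + (5) = 1117 (first mismatch against the log)
Step 5 is the first one off; corrected, x = 1117.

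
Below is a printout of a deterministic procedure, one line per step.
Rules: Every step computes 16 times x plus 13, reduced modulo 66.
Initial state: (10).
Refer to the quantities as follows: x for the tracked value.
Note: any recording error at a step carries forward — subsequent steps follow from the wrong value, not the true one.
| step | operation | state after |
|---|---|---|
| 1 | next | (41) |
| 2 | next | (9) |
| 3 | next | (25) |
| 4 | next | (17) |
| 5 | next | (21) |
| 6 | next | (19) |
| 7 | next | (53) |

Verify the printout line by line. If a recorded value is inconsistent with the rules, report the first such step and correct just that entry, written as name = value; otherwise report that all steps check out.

Recomputing the run from the initial state:
step 1: x = 41
step 2: x = 9
step 3: x = 25
step 4: x = 17
step 5: x = 21
step 6: x = 19
step 7: x = 53
This matches the printout at every step.

no error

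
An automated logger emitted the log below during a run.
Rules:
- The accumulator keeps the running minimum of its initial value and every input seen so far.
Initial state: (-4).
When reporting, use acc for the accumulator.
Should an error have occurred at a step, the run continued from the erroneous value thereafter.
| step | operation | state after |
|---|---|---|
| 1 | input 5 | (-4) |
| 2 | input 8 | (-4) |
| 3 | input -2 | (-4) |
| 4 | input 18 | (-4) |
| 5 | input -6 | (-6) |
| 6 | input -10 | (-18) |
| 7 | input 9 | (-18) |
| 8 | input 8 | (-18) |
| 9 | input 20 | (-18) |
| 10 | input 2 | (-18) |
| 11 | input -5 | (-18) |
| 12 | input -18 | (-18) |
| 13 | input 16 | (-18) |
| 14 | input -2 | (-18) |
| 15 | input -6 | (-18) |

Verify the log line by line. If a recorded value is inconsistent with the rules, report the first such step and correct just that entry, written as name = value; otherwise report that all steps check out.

step 6, acc = -10

Recomputing the run from the initial state:
step 1: acc = -4
step 2: acc = -4
step 3: acc = -4
step 4: acc = -4
step 5: acc = -6
step 6: acc = -10
step 7: acc = -10
step 8: acc = -10
step 9: acc = -10
step 10: acc = -10
step 11: acc = -10
step 12: acc = -18
step 13: acc = -18
step 14: acc = -18
step 15: acc = -18
The first disagreement with the log is at step 6, where the value should be acc = -10.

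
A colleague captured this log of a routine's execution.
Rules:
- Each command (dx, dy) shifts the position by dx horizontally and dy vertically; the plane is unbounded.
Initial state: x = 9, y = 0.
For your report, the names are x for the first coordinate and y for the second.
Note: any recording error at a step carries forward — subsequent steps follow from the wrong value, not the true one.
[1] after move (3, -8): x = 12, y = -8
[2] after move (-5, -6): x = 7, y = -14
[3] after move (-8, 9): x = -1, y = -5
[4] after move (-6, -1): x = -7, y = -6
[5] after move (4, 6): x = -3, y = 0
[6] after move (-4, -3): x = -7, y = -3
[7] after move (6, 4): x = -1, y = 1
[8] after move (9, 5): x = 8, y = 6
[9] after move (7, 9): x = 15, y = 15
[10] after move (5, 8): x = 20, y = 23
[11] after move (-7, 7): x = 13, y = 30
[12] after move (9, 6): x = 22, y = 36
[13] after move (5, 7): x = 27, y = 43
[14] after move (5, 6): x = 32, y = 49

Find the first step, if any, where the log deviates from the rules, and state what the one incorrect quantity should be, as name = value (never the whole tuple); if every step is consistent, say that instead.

no error

Recomputing the run from the initial state:
step 1: x = 12, y = -8
step 2: x = 7, y = -14
step 3: x = -1, y = -5
step 4: x = -7, y = -6
step 5: x = -3, y = 0
step 6: x = -7, y = -3
step 7: x = -1, y = 1
step 8: x = 8, y = 6
step 9: x = 15, y = 15
step 10: x = 20, y = 23
step 11: x = 13, y = 30
step 12: x = 22, y = 36
step 13: x = 27, y = 43
step 14: x = 32, y = 49
This matches the log at every step.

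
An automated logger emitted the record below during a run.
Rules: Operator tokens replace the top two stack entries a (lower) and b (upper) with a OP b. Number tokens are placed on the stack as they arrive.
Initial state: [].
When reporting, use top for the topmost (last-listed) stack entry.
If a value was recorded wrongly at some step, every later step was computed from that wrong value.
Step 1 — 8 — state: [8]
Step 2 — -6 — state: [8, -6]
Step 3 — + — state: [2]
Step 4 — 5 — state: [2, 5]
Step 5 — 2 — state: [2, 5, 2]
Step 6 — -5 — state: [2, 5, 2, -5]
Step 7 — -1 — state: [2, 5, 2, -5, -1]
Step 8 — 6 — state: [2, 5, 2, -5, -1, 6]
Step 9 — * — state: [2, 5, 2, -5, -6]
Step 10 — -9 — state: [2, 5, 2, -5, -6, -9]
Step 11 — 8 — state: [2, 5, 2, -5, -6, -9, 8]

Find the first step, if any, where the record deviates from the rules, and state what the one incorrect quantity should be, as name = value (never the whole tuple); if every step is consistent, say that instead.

no error

Recomputing the run from the initial state:
step 1: [8]
step 2: [8, -6]
step 3: [2]
step 4: [2, 5]
step 5: [2, 5, 2]
step 6: [2, 5, 2, -5]
step 7: [2, 5, 2, -5, -1]
step 8: [2, 5, 2, -5, -1, 6]
step 9: [2, 5, 2, -5, -6]
step 10: [2, 5, 2, -5, -6, -9]
step 11: [2, 5, 2, -5, -6, -9, 8]
This matches the record at every step.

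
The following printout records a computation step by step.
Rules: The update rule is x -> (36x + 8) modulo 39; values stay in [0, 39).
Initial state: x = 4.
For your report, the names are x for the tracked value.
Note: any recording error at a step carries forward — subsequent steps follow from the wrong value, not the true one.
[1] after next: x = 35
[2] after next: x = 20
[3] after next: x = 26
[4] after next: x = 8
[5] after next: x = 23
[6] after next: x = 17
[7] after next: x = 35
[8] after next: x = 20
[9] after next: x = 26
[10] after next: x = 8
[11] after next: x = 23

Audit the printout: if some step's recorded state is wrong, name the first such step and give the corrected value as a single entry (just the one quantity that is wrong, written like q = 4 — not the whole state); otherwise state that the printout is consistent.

Recomputing the run from the initial state:
step 1: x = 35
step 2: x = 20
step 3: x = 26
step 4: x = 8
step 5: x = 23
step 6: x = 17
step 7: x = 35
step 8: x = 20
step 9: x = 26
step 10: x = 8
step 11: x = 23
This matches the printout at every step.

no error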